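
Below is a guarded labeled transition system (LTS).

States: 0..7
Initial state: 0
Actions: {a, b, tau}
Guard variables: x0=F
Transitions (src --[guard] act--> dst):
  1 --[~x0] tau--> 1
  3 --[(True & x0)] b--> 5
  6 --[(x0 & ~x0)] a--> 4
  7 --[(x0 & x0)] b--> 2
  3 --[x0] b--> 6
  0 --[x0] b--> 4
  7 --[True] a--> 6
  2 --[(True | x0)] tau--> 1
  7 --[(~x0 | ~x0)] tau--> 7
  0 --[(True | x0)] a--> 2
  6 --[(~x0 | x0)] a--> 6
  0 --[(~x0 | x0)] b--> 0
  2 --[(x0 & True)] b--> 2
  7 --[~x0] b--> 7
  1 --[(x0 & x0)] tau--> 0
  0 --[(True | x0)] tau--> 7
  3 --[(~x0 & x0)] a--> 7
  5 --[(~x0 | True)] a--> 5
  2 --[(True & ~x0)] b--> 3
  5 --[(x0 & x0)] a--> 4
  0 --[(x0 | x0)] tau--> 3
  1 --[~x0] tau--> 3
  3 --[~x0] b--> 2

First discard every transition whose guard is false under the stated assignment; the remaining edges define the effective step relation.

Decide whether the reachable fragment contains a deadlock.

R = {0,1,2,3,6,7}
  0: a→2  b→0  tau→7  [deg 3]
  1: tau→1  tau→3  [deg 2]
  2: b→3  tau→1  [deg 2]
  3: b→2  [deg 1]
  6: a→6  [deg 1]
  7: a→6  b→7  tau→7  [deg 3]

Answer: DEADLOCK-FREE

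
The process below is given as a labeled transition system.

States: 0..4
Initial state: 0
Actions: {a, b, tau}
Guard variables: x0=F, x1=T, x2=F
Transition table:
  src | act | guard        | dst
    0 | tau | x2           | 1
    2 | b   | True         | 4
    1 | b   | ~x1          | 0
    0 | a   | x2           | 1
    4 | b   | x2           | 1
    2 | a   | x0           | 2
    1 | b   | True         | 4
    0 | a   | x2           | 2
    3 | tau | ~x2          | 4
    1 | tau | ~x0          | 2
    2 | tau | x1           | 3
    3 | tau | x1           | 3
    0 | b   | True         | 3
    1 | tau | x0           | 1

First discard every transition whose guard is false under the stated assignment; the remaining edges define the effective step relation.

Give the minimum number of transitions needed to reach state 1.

Answer: UNREACHABLE

Working:
BFS to 1:
  Layer 0: {0}
  Layer 1: {3}
  Layer 2: {4}
1 never appears.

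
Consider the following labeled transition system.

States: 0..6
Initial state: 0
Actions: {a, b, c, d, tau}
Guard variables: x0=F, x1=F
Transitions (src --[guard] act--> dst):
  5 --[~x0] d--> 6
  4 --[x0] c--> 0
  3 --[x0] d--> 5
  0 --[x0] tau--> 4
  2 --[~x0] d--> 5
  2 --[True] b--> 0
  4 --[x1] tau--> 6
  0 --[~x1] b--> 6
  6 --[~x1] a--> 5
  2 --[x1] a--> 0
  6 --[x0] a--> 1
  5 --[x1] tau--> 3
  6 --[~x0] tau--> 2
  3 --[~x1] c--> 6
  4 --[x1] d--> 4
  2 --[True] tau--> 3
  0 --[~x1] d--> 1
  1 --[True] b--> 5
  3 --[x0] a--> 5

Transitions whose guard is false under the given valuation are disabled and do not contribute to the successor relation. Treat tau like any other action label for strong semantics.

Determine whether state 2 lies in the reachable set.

After dropping false guards: 10 live edges.
L0 = {0}
L1 = {1,6}  cumulative {0,1,6}
L2 = {2,5}  cumulative {0,1,2,5,6}
L3 = {3}  cumulative {0,1,2,3,5,6}
Reach set: {0,1,2,3,5,6}
Path to 2: b·tau

Answer: REACHABLE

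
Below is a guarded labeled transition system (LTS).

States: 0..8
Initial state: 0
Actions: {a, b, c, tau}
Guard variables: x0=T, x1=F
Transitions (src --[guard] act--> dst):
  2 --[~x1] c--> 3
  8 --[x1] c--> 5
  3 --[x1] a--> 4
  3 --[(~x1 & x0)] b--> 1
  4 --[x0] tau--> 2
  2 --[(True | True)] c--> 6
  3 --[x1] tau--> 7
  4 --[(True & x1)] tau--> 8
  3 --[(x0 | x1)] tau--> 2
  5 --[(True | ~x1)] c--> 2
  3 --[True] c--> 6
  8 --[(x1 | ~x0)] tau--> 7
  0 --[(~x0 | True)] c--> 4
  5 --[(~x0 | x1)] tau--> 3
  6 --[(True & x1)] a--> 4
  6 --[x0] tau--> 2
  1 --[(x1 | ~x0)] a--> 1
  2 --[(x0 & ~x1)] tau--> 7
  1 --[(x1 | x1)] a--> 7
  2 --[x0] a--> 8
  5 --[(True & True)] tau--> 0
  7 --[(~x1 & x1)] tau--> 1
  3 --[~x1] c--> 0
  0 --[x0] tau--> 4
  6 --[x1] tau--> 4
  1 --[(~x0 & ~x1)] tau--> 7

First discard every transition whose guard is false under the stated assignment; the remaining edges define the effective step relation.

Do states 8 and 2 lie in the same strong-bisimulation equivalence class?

Bisimulation quotient by refinement:
  round 0: {{0,1,2,3,4,5,6,7,8}}
  round 1: {{0,5},{1,7,8},{2},{3},{4,6}}
  round 2: {{0},{1,7,8},{2},{3},{4,6},{5}}
6 equivalence class(es) (converged in 3)
class of 8: {1,7,8}; class of 2: {2}

Answer: NOT BISIMILAR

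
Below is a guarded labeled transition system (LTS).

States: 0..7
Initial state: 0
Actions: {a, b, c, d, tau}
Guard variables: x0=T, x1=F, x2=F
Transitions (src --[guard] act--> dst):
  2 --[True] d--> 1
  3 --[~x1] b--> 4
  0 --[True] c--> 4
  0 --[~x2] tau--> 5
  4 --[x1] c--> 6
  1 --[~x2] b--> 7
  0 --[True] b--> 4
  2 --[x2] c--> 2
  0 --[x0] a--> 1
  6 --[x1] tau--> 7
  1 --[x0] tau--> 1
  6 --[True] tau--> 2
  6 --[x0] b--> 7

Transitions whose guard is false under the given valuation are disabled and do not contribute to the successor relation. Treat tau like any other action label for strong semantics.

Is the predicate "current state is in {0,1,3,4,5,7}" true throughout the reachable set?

Allowed set {0,1,3,4,5,7}
Reachable = {0,1,4,5,7}
  0: ok
  1: ok
  4: ok
  5: ok
  7: ok

Answer: INVARIANT HOLDS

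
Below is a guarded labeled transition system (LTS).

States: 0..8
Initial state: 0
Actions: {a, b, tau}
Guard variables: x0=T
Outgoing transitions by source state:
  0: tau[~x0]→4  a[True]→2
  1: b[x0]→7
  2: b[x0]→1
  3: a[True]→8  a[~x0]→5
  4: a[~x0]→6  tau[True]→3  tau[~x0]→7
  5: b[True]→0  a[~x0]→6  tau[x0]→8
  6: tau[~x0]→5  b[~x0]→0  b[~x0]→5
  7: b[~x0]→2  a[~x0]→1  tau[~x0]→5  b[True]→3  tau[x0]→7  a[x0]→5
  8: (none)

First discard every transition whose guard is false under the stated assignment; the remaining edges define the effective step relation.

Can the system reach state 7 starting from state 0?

Answer: REACHABLE

Working:
Guard filter leaves 10 enabled edge(s).
Layer 0: {0}
Layer 1: {2}  cumulative {0,2}
Layer 2: {1}  cumulative {0,1,2}
Layer 3: {7}  cumulative {0,1,2,7}
Layer 4: {3,5}  cumulative {0,1,2,3,5,7}
Layer 5: {8}  cumulative {0,1,2,3,5,7,8}
Reachable = {0,1,2,3,5,7,8}
Path to 7: a·b·b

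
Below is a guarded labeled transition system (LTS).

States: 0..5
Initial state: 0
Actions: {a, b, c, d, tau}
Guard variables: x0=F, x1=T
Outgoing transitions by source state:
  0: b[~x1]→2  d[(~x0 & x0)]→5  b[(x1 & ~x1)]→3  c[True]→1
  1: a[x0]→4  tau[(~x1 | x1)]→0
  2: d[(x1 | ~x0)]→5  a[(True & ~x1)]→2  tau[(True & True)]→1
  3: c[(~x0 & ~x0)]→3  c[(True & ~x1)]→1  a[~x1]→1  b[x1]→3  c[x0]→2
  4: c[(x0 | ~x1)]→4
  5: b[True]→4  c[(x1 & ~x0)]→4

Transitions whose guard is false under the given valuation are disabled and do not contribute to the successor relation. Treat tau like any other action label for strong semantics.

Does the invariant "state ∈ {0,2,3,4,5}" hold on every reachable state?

Safe = {0,2,3,4,5}
Reachable = {0,1}
  0: ok
  1: ✗ unsafe
witness against invariant: c → 1

Answer: INVARIANT VIOLATED at state 1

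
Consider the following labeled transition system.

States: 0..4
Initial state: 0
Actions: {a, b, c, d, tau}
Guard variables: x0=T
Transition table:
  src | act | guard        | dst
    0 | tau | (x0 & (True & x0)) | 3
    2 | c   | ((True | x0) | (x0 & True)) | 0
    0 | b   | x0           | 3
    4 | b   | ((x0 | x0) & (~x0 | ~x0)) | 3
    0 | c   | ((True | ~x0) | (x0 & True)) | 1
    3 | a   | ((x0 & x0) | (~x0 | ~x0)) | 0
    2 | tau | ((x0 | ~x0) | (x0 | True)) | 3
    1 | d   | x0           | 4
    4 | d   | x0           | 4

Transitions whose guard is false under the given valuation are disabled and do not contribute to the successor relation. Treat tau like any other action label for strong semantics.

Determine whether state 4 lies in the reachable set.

Answer: REACHABLE

Analysis:
Guard filter leaves 8 enabled edge(s).
depth 0: {0}
depth 1: {1,3}  now seen {0,1,3}
depth 2: {4}  now seen {0,1,3,4}
R = {0,1,3,4}
trace reaching 4: c·d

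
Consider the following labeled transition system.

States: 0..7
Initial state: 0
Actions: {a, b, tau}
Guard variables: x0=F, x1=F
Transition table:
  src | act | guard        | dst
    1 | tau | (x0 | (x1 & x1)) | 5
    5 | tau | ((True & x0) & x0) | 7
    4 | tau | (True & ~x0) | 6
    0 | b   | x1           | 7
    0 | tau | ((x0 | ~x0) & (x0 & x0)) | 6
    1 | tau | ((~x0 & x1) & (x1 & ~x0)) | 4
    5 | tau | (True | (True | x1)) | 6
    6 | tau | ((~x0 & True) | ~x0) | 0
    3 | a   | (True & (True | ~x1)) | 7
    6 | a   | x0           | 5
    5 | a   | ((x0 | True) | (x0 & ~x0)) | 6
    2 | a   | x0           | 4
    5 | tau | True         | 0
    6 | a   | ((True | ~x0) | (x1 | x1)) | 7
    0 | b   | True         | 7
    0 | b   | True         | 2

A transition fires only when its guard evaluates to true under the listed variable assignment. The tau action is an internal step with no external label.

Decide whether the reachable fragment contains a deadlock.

Reach set: {0,2,7}
  0: b→2  b→7  [deg 2]
  2: ∅  [STUCK]
  7: ∅  [STUCK]
witness 2: b

Answer: DEADLOCK at state 2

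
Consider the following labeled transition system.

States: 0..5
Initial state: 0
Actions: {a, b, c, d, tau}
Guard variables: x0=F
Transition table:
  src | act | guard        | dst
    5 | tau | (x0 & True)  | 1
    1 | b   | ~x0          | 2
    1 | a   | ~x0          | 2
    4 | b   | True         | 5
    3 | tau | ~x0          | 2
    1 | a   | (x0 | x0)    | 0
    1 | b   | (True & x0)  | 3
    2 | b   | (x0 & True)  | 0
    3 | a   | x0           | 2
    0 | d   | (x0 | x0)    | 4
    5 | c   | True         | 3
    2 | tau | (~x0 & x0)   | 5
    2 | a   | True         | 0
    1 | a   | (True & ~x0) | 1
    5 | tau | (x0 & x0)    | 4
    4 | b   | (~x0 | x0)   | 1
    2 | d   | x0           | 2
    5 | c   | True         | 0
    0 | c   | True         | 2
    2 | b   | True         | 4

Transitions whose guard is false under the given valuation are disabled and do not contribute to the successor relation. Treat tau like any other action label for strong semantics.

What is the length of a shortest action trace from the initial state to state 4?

Answer: 2

Trace:
BFS to 4:
  Layer 0: {0}
  Layer 1: {2}
  Layer 2: {4}
depth(4)=2, e.g. c·b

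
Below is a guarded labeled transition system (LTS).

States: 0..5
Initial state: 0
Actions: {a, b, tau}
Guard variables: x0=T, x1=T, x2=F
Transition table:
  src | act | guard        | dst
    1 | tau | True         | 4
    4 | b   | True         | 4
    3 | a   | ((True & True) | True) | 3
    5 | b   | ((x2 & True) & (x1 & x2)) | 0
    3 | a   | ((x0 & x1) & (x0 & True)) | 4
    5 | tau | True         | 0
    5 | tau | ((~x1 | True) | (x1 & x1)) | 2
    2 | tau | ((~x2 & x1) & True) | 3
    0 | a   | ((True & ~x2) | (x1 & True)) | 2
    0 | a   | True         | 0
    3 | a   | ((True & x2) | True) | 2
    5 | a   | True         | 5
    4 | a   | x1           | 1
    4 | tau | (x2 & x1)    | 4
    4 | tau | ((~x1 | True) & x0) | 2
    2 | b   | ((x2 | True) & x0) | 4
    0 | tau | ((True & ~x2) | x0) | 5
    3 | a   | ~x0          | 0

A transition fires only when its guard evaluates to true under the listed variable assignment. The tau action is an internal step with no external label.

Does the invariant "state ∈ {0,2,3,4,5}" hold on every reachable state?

Answer: INVARIANT VIOLATED at state 1

Working:
Inv-set: {0,2,3,4,5}
Reachable = {0,1,2,3,4,5}
  0: safe
  1: VIOLATES
  2: safe
  3: safe
  4: safe
  5: safe
reach 1 via a·b·a — violates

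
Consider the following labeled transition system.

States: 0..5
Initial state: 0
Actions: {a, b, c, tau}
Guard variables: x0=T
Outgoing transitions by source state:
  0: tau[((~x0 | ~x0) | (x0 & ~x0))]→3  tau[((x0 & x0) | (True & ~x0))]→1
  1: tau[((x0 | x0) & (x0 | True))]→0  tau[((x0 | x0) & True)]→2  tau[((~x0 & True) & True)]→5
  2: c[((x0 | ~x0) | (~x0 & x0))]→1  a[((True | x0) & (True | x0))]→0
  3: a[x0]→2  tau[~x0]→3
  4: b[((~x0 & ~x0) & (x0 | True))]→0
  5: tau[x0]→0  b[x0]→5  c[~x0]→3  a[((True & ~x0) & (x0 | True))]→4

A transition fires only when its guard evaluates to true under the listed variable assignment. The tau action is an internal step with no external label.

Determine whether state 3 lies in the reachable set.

Answer: UNREACHABLE

Trace:
8 transition(s) survive guard evaluation.
L0 = {0}
L1 = {1}  total {0,1}
L2 = {2}  total {0,1,2}
Reachable = {0,1,2}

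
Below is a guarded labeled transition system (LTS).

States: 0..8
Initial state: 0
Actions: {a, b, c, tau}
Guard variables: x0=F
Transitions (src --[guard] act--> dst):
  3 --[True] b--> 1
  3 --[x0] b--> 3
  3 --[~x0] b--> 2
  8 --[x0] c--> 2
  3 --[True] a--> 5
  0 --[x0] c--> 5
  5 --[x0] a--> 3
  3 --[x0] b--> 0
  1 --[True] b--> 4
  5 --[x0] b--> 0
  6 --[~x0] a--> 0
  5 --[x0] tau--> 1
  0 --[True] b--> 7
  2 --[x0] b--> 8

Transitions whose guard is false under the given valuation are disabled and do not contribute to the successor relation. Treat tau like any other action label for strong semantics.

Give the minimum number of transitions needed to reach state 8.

Layered search for 8:
  L0 = {0}
  L1 = {7}
8 never appears.

Answer: UNREACHABLE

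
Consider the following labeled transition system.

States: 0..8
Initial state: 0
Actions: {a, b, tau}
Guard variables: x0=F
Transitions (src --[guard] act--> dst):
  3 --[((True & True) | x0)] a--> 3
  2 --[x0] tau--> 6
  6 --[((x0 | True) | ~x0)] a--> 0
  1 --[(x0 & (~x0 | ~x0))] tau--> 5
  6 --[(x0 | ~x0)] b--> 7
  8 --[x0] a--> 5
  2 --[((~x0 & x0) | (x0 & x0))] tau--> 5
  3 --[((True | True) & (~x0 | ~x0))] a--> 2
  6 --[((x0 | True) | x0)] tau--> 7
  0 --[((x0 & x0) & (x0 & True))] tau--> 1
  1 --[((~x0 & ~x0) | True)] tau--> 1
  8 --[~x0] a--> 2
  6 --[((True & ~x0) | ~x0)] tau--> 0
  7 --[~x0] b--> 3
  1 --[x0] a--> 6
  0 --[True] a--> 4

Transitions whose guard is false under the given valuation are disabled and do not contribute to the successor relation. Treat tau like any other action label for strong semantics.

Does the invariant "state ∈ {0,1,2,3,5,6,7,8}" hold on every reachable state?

Safe = {0,1,2,3,5,6,7,8}
R = {0,4}
  0: ok
  4: ✗ unsafe
reach 4 via a — violates

Answer: INVARIANT VIOLATED at state 4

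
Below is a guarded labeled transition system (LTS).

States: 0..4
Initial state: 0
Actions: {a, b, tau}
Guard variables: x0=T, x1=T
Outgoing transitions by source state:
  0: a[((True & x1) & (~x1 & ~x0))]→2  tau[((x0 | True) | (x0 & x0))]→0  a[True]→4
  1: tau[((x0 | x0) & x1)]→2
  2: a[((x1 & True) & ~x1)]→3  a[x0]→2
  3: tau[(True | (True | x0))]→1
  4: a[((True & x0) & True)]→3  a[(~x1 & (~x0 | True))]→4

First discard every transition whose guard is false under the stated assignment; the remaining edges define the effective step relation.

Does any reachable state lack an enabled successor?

Answer: DEADLOCK-FREE

Trace:
Reachable = {0,1,2,3,4}
  0: a→4  tau→0  [deg 2]
  1: tau→2  [deg 1]
  2: a→2  [deg 1]
  3: tau→1  [deg 1]
  4: a→3  [deg 1]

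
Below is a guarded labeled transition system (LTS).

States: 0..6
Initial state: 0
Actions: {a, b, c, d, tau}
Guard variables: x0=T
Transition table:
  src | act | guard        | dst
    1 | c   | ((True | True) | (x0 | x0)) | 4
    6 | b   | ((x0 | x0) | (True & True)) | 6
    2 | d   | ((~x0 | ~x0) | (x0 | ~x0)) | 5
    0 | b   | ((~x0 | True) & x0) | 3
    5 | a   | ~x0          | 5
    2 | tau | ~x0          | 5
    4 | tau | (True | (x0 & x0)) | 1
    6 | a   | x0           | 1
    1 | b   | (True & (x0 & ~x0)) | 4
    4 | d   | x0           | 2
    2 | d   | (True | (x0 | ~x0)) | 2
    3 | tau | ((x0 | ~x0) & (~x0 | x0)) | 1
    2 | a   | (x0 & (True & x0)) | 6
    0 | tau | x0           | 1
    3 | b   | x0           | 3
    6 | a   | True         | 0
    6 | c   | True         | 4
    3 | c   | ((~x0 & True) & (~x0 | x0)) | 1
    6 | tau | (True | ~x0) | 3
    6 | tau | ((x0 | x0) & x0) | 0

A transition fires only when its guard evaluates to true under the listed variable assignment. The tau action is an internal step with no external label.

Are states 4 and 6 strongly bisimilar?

Answer: NOT BISIMILAR

Analysis:
Refine partition for ~:
  round 0: {{0,1,2,3,4,5,6}}
  round 1: {{0,3},{1},{2},{4},{5},{6}}
stable after 2 split(s): 6 block(s)
4∈{4}, 6∈{6}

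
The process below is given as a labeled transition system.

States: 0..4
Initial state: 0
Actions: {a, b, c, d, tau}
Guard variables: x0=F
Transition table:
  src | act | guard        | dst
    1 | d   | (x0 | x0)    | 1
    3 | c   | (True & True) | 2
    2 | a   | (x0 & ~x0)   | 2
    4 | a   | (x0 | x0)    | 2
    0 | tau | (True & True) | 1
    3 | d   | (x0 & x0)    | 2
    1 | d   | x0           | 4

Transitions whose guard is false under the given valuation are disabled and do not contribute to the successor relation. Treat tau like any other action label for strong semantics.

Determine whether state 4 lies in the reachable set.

Guard filter leaves 2 enabled edge(s).
depth 0: {0}
depth 1: {1}  cumulative {0,1}
Reachable = {0,1}

Answer: UNREACHABLE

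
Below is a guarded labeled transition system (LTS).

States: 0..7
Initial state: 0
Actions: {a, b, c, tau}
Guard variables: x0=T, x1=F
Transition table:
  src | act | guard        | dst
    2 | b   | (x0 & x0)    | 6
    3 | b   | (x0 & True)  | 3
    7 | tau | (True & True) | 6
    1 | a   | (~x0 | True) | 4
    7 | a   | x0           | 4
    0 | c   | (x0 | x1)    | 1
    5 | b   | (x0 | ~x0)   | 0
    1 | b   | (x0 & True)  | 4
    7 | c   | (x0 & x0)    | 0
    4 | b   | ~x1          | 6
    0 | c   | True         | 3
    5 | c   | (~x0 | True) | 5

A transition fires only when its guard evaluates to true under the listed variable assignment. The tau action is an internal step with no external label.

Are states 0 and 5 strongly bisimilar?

Answer: NOT BISIMILAR

Trace:
Bisimulation quotient by refinement:
  π0 = {{0,1,2,3,4,5,6,7}}
  π1 = {{0},{1},{2,3,4},{5},{6},{7}}
  π2 = {{0},{1},{2,4},{3},{5},{6},{7}}
7 equivalence class(es) (converged in 3)
[0]={0}  [5]={5}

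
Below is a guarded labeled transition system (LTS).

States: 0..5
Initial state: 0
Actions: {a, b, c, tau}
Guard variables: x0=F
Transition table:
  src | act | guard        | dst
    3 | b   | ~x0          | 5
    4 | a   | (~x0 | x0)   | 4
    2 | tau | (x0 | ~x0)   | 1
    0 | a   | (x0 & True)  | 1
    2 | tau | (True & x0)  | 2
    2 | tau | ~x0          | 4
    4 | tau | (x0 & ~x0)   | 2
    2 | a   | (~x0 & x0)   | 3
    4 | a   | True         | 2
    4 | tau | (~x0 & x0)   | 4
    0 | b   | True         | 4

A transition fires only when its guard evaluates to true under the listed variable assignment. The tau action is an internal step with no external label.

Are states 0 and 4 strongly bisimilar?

Answer: NOT BISIMILAR

Analysis:
Refine partition for ~:
  π0 = {{0,1,2,3,4,5}}
  π1 = {{0,3},{1,5},{2},{4}}
  π2 = {{0},{1,5},{2},{3},{4}}
Fixed point at round 3; 5 class(es).
0∈{0}, 4∈{4}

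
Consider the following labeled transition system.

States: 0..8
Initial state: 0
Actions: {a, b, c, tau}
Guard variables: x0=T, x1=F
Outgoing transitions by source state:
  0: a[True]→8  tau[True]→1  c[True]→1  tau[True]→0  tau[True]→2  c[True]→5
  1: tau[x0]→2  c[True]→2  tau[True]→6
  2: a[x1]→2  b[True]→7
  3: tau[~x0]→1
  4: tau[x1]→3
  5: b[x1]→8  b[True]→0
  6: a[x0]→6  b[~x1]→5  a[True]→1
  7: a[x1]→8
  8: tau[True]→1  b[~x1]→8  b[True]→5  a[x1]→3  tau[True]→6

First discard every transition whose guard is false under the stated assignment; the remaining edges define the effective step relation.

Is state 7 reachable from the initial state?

Answer: REACHABLE

Analysis:
18 transition(s) survive guard evaluation.
Layer 0: {0}
Layer 1: {1,2,5,8}  total {0,1,2,5,8}
Layer 2: {6,7}  total {0,1,2,5,6,7,8}
R = {0,1,2,5,6,7,8}
trace reaching 7: tau·b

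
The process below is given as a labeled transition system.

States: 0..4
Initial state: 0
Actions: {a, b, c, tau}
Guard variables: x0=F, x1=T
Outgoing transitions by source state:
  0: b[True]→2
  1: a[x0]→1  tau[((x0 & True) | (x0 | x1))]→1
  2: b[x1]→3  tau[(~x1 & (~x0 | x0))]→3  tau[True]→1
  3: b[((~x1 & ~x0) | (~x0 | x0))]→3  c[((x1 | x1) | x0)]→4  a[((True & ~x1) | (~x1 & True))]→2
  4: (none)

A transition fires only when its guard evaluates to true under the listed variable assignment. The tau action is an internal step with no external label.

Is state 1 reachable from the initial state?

Answer: REACHABLE

Analysis:
6 transition(s) survive guard evaluation.
L0 = {0}
L1 = {2}  now seen {0,2}
L2 = {1,3}  now seen {0,1,2,3}
L3 = {4}  now seen {0,1,2,3,4}
R = {0,1,2,3,4}
witness 1: b·tau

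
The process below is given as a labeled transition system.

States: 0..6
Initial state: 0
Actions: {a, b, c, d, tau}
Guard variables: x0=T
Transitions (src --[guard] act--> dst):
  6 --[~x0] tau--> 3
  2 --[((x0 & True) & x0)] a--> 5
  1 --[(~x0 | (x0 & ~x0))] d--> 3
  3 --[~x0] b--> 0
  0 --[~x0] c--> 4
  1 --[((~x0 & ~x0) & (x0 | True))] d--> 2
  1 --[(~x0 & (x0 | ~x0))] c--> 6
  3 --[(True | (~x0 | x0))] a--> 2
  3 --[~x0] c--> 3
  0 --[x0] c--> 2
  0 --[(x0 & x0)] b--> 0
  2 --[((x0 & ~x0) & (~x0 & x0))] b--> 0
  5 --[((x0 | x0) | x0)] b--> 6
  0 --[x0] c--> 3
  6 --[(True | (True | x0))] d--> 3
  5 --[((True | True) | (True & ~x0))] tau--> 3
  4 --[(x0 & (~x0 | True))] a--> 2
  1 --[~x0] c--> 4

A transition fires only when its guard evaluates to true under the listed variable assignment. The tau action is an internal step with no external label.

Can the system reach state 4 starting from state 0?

Answer: UNREACHABLE

Trace:
Guard filter leaves 9 enabled edge(s).
L0 = {0}
L1 = {2,3}  total {0,2,3}
L2 = {5}  total {0,2,3,5}
L3 = {6}  total {0,2,3,5,6}
Reach set: {0,2,3,5,6}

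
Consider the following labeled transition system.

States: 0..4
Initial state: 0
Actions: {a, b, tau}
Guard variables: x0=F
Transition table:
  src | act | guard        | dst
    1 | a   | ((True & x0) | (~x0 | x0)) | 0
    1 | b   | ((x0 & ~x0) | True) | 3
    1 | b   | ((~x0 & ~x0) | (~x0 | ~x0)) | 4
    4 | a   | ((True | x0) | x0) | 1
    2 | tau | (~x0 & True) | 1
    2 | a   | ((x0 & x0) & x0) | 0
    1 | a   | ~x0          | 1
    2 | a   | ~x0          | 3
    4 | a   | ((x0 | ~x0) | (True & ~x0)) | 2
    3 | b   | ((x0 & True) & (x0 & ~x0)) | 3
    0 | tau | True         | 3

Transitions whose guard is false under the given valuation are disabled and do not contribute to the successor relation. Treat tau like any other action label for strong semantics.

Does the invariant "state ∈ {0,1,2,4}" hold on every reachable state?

Answer: INVARIANT VIOLATED at state 3

Trace:
Inv-set: {0,1,2,4}
R = {0,3}
  0: ✓
  3: outside
counterexample path to 3: tau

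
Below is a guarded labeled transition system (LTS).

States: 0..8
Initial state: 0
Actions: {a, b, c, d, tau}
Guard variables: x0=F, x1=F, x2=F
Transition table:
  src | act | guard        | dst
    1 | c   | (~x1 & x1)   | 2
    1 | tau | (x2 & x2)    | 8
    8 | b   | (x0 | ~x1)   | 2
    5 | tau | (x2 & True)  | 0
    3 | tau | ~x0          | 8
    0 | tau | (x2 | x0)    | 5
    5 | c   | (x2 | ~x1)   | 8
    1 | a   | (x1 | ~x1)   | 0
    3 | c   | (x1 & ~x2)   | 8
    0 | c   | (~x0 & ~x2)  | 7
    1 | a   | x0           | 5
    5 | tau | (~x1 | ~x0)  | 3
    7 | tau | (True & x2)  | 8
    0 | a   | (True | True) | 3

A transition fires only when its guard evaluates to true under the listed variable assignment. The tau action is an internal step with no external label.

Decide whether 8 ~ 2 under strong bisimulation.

Refine partition for ~:
  P[0] = {{0,1,2,3,4,5,6,7,8}}
  P[1] = {{0},{1},{2,4,6,7},{3},{5},{8}}
6 equivalence class(es) (converged in 2)
class of 8: {8}; class of 2: {2,4,6,7}

Answer: NOT BISIMILAR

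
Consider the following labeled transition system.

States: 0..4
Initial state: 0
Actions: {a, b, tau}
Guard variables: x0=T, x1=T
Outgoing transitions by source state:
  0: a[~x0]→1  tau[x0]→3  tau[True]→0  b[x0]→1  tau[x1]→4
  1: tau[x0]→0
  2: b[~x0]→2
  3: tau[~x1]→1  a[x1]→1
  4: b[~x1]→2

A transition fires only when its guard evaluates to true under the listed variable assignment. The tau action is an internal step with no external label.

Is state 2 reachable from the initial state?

Answer: UNREACHABLE

Trace:
After dropping false guards: 6 live edges.
L0 = {0}
L1 = {1,3,4}  now seen {0,1,3,4}
Reachable = {0,1,3,4}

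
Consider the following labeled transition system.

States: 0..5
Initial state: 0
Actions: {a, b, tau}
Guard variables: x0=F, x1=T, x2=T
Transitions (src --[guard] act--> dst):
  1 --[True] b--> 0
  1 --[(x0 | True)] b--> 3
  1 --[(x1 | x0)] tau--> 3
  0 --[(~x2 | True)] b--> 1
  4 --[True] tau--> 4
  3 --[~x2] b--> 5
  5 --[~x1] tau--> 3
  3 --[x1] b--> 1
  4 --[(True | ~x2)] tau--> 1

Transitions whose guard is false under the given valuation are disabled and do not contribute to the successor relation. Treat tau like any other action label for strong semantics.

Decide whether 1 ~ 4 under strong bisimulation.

Answer: NOT BISIMILAR

Trace:
Bisimulation quotient by refinement:
  round 0: {{0,1,2,3,4,5}}
  round 1: {{0,3},{1},{2,5},{4}}
stable after 2 split(s): 4 block(s)
class of 1: {1}; class of 4: {4}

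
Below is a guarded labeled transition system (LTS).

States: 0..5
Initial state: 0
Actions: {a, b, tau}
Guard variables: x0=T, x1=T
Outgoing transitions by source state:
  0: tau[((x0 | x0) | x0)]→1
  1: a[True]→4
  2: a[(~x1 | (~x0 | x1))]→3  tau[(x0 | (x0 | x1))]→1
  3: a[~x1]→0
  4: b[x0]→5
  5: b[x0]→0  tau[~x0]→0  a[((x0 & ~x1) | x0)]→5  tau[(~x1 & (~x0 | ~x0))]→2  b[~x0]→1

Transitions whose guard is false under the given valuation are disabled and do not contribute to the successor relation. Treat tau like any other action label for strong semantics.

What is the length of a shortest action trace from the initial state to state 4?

Answer: 2

Trace:
BFS to 4:
  depth 0: {0}
  depth 1: {1}
  depth 2: {4}
4 enters at depth 2; path tau·a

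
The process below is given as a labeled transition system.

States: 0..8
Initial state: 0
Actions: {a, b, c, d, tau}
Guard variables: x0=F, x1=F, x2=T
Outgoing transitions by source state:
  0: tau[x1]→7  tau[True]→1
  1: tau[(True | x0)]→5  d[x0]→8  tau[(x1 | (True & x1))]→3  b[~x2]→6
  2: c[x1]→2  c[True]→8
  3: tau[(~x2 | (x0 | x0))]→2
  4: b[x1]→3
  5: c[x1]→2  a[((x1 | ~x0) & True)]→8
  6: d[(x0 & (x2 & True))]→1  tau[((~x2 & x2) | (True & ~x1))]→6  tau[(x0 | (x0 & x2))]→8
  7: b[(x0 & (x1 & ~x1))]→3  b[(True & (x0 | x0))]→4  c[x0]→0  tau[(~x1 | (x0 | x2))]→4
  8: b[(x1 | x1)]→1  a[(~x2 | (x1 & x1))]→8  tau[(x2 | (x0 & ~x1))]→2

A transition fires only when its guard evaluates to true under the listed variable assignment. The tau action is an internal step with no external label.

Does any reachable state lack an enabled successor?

Answer: DEADLOCK-FREE

Analysis:
Reach set: {0,1,2,5,8}
  0: tau→1  [deg 1]
  1: tau→5  [deg 1]
  2: c→8  [deg 1]
  5: a→8  [deg 1]
  8: tau→2  [deg 1]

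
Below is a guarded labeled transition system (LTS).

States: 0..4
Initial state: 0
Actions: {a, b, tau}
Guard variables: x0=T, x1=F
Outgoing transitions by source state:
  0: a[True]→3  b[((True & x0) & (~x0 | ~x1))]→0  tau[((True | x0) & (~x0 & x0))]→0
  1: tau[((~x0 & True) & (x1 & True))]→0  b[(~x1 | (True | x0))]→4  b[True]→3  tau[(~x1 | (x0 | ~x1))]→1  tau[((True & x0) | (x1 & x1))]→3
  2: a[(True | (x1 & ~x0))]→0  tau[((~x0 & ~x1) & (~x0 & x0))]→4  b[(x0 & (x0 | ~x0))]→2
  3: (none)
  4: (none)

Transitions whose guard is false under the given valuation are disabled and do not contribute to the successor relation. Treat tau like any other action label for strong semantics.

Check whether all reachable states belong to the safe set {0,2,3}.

Allowed set {0,2,3}
R = {0,3}
  0: ok
  3: ok

Answer: INVARIANT HOLDS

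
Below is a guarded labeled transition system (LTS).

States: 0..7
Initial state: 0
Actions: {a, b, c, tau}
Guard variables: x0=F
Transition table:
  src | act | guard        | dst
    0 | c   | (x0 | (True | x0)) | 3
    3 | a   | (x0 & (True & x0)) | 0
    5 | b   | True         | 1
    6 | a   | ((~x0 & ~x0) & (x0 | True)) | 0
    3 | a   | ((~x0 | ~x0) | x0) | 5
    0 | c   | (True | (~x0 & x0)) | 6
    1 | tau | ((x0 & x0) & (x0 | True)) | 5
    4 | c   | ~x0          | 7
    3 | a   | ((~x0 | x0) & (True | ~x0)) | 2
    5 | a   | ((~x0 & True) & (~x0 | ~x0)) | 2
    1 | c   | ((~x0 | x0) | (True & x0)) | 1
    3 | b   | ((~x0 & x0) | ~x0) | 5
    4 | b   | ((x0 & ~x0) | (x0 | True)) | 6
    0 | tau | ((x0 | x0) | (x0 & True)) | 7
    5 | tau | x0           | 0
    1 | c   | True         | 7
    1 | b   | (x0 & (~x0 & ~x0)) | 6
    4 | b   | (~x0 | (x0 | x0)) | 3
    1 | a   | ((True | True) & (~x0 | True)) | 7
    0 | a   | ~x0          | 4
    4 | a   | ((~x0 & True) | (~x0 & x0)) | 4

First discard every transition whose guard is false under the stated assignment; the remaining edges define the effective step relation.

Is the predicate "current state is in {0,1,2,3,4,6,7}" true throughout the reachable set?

Answer: INVARIANT VIOLATED at state 5

Working:
Allowed set {0,1,2,3,4,6,7}
Reach set: {0,1,2,3,4,5,6,7}
  0: safe
  1: safe
  2: safe
  3: safe
  4: safe
  5: ✗ unsafe
  6: safe
  7: safe
reach 5 via c·a — violates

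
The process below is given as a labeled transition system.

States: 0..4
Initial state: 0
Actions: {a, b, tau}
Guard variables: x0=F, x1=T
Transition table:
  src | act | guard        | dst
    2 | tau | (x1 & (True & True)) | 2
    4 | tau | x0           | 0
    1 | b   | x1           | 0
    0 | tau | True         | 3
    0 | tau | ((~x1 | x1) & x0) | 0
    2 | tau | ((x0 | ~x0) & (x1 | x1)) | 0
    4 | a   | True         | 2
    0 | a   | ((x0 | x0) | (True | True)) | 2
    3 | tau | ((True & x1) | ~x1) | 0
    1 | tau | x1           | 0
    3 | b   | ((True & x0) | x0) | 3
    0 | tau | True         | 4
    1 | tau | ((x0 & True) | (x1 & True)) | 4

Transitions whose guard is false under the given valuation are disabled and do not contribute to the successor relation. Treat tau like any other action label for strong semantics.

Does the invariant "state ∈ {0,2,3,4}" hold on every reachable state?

Answer: INVARIANT HOLDS

Analysis:
Allowed set {0,2,3,4}
R = {0,2,3,4}
  0: ok
  2: ok
  3: ok
  4: ok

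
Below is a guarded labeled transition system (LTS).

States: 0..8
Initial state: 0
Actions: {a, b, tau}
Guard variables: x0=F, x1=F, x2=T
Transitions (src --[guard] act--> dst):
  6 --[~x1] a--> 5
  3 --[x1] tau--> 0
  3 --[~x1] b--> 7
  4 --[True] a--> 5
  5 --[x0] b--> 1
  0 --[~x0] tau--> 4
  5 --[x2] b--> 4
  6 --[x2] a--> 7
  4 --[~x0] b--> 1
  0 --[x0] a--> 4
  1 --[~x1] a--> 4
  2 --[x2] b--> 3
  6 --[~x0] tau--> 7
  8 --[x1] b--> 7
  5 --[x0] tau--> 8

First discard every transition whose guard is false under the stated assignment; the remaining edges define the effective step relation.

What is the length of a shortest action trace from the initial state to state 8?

Breadth-first toward 8:
  depth 0: {0}
  depth 1: {4}
  depth 2: {1,5}
8 never appears.

Answer: UNREACHABLE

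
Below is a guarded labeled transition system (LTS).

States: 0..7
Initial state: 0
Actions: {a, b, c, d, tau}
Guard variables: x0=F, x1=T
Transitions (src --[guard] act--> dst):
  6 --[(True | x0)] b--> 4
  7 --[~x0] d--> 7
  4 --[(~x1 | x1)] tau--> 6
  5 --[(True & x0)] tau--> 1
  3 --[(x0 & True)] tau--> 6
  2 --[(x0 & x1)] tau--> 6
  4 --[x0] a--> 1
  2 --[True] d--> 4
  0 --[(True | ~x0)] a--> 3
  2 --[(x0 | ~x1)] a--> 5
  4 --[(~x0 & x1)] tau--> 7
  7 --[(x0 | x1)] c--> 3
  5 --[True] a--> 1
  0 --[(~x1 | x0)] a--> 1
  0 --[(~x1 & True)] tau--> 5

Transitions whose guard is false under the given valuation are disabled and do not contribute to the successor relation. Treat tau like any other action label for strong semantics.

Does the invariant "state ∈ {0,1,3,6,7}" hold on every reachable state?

Inv-set: {0,1,3,6,7}
R = {0,3}
  0: ok
  3: ok

Answer: INVARIANT HOLDS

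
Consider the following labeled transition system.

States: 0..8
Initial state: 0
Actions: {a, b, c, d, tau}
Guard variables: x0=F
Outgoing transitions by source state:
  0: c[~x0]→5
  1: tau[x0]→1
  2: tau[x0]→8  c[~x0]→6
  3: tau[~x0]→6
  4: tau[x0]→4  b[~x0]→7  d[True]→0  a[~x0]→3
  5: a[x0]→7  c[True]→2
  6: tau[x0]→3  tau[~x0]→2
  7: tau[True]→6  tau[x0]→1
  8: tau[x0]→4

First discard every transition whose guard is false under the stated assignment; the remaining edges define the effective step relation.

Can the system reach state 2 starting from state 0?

9 transition(s) survive guard evaluation.
L0 = {0}
L1 = {5}  cumulative {0,5}
L2 = {2}  cumulative {0,2,5}
L3 = {6}  cumulative {0,2,5,6}
Reach set: {0,2,5,6}
trace reaching 2: c·c

Answer: REACHABLE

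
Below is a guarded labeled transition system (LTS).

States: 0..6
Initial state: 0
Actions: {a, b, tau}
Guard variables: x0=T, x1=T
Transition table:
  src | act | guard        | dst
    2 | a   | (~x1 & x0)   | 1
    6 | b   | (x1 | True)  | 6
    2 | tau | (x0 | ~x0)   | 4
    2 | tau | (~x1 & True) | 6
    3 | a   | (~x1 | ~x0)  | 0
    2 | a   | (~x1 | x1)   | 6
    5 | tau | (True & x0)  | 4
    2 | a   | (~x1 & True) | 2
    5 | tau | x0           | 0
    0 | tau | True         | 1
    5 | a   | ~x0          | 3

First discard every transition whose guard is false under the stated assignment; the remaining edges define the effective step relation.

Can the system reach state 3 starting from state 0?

After dropping false guards: 6 live edges.
Layer 0: {0}
Layer 1: {1}  total {0,1}
Reach set: {0,1}

Answer: UNREACHABLE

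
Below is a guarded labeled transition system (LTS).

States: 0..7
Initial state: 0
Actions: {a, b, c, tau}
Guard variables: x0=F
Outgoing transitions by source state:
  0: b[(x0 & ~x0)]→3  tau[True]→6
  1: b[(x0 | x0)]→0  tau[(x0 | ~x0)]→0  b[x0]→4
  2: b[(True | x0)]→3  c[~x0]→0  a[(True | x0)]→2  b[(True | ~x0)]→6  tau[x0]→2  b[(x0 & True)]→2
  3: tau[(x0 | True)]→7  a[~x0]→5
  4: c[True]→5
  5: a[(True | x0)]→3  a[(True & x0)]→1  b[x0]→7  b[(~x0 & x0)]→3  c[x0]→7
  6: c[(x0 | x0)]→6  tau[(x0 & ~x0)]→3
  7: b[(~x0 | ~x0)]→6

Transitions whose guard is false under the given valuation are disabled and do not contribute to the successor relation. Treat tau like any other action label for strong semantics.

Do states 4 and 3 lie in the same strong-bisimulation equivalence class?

Refine partition for ~:
  P[0] = {{0,1,2,3,4,5,6,7}}
  P[1] = {{0,1},{2},{3},{4},{5},{6},{7}}
  P[2] = {{0},{1},{2},{3},{4},{5},{6},{7}}
Fixed point at round 3; 8 class(es).
class of 4: {4}; class of 3: {3}

Answer: NOT BISIMILAR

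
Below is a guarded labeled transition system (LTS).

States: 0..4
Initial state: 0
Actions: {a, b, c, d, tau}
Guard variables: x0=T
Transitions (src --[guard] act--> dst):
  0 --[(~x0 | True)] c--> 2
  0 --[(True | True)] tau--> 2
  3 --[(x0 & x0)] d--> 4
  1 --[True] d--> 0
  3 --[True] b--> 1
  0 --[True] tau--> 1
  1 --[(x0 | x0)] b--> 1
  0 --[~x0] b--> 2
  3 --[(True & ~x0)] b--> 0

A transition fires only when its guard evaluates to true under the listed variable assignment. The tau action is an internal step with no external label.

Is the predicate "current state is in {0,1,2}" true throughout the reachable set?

Answer: INVARIANT HOLDS

Trace:
Allowed set {0,1,2}
Reachable = {0,1,2}
  0: ok
  1: ok
  2: ok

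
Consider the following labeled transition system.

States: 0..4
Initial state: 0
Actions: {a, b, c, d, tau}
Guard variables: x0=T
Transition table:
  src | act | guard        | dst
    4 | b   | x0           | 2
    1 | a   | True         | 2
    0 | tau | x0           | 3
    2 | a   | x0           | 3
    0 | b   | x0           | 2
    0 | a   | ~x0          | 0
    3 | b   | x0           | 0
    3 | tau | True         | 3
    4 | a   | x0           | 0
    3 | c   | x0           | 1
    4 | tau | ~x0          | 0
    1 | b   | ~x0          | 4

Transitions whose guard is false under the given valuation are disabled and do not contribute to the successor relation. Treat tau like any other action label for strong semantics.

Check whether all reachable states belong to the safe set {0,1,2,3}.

Safe = {0,1,2,3}
Reach set: {0,1,2,3}
  0: ✓
  1: ✓
  2: ✓
  3: ✓

Answer: INVARIANT HOLDS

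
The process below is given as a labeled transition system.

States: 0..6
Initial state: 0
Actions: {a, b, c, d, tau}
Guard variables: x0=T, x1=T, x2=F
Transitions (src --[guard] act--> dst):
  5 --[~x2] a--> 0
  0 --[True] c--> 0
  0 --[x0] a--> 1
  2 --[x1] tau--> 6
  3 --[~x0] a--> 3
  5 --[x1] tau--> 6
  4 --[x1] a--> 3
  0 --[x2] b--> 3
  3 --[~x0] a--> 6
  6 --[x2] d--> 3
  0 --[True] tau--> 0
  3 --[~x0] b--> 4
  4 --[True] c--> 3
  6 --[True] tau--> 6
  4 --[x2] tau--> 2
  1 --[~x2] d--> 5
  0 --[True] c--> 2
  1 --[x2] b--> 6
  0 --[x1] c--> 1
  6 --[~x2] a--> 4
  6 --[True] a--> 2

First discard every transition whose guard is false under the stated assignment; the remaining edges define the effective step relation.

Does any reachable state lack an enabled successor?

Reachable = {0,1,2,3,4,5,6}
  0: a→1  c→0  c→1  c→2  tau→0  [deg 5]
  1: d→5  [deg 1]
  2: tau→6  [deg 1]
  3: ∅  [STUCK]
  4: a→3  c→3  [deg 2]
  5: a→0  tau→6  [deg 2]
  6: a→2  a→4  tau→6  [deg 3]
witness 3: c·tau·a·a

Answer: DEADLOCK at state 3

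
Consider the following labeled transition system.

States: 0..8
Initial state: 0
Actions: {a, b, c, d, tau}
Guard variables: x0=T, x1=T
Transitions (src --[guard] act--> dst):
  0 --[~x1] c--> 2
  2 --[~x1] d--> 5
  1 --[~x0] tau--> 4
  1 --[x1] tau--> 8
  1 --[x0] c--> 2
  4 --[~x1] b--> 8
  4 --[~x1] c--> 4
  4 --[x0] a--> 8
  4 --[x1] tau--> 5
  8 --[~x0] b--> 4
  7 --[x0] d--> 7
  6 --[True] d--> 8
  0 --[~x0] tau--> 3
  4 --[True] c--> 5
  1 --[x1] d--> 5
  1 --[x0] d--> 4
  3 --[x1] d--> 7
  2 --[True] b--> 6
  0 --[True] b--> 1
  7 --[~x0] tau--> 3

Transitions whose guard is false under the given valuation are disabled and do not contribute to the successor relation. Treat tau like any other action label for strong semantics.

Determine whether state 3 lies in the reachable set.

Answer: UNREACHABLE

Trace:
After dropping false guards: 12 live edges.
L0 = {0}
L1 = {1}  total {0,1}
L2 = {2,4,5,8}  total {0,1,2,4,5,8}
L3 = {6}  total {0,1,2,4,5,6,8}
R = {0,1,2,4,5,6,8}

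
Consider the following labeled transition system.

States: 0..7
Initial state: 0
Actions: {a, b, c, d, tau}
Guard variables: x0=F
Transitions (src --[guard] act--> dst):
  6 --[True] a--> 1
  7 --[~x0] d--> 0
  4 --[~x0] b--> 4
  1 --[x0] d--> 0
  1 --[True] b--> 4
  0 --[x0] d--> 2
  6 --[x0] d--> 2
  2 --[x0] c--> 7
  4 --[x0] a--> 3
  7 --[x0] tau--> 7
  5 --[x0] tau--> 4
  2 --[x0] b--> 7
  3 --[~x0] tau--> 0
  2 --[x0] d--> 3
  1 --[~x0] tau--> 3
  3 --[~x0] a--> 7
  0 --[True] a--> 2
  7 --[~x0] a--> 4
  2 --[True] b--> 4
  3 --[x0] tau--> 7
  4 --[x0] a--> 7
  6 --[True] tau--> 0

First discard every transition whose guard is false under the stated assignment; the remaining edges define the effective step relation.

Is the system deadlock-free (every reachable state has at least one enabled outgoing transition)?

Reach set: {0,2,4}
  0: a→2  [1 out]
  2: b→4  [1 out]
  4: b→4  [1 out]

Answer: DEADLOCK-FREE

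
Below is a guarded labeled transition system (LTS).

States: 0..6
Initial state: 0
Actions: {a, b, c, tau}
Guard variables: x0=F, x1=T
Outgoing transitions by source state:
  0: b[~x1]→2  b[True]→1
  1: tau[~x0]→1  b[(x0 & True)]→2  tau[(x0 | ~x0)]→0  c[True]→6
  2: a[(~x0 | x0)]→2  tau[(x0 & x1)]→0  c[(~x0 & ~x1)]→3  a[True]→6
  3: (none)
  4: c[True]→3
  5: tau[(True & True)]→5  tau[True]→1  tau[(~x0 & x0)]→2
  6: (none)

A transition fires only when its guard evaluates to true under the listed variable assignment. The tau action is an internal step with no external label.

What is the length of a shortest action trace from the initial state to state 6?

Answer: 2

Working:
Layered search for 6:
  Layer 0: {0}
  Layer 1: {1}
  Layer 2: {6}
6 enters at depth 2; path b·c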